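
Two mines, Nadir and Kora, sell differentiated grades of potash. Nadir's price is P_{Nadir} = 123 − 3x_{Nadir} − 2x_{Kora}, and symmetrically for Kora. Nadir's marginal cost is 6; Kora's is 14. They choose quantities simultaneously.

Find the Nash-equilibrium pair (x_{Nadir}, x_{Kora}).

Mine Nadir's profit: π = x_{Nadir}(123 − 3x_{Nadir} − 2x_{Kora}) − 6x_{Nadir}.
∂π/∂x_{Nadir} = 117 − 6x_{Nadir} − 2x_{Kora} = 0 ⇒ x_{Nadir} = 19.5 − (1/3)x_{Kora}.
Similarly x_{Kora} = 109/6 − (1/3)x_{Nadir}.
Substituting the second reaction function into the first: x_{Nadir} = 19.5 − (1/3)(109/6 − (1/3)x_{Nadir}), which gives (8/9)x_{Nadir} = 121/9 ⇒ x_{Nadir} = 15.125.
Then x_{Kora} = 109/6 − (1/3)·15.125 = 13.125.

15.125, 13.125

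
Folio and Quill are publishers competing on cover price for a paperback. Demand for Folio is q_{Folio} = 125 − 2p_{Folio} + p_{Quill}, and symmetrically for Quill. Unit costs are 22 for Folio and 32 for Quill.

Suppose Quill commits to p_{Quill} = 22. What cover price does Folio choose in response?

47.75

Folio's profit: π = (p_{Folio} − 22)(125 − 2p_{Folio} + p_{Quill}).
∂π/∂p_{Folio} = 169 − 4p_{Folio} + p_{Quill} = 0 ⇒ p_{Folio} = 42.25 + 0.25p_{Quill}.
At p_{Quill} = 22: p_{Folio} = 42.25 + 0.25·22 = 47.75.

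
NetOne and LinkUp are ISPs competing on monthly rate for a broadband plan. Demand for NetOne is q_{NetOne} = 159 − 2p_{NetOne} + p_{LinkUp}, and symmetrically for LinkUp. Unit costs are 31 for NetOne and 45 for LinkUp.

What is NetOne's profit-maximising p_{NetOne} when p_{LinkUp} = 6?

NetOne's profit: π = (p_{NetOne} − 31)(159 − 2p_{NetOne} + p_{LinkUp}).
∂π/∂p_{NetOne} = 221 − 4p_{NetOne} + p_{LinkUp} = 0 ⇒ p_{NetOne} = 55.25 + 0.25p_{LinkUp}.
At p_{LinkUp} = 6: p_{NetOne} = 55.25 + 0.25·6 = 56.75.

56.75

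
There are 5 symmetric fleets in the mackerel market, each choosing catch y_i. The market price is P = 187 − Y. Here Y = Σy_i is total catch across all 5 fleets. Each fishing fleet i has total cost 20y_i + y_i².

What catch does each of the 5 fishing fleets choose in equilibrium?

20.875

A representative fishing fleet's profit is π_i = y_i(187 − Y) − 20y_i − y_i², with Y = y_i + Σ_{j≠i} y_j.
First-order condition: 167 − 4y_i − Σ_{j≠i} y_j = 0.
In a symmetric equilibrium every fishing fleet chooses the same y, so Σ_{j≠i} y_j = 4y. The condition becomes 167 − 8y = 0, giving y = 167/8 = 20.875.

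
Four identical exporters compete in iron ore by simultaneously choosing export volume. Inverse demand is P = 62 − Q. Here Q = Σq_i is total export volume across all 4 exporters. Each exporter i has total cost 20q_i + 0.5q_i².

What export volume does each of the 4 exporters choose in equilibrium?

A representative exporter's profit is π_i = q_i(62 − Q) − 20q_i − 0.5q_i², with Q = q_i + Σ_{j≠i} q_j.
First-order condition: 42 − 3q_i − Σ_{j≠i} q_j = 0.
With identical exporters, set every q_j = q: then 42 − 3q − 3q = 0, i.e. q = 42/6 = 7.

7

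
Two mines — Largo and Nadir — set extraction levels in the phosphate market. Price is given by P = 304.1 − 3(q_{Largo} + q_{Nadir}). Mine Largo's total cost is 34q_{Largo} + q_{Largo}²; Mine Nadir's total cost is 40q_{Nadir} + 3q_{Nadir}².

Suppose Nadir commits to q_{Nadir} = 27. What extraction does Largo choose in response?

23.6375

Mine Largo's profit: π = q_{Largo}(304.1 − 3(q_{Largo} + q_{Nadir})) − 34q_{Largo} − q_{Largo}².
∂π/∂q_{Largo} = 270.1 − 8q_{Largo} − 3q_{Nadir} = 0, so q_{Largo} = 33.7625 − 0.375q_{Nadir}.
At q_{Nadir} = 27: q_{Largo} = 33.7625 − 0.375·27 = 23.6375.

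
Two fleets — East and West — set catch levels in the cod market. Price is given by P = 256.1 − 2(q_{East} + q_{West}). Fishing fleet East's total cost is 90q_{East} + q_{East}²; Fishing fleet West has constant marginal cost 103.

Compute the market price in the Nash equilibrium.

Fishing fleet East's profit: π = q_{East}(256.1 − 2(q_{East} + q_{West})) − 90q_{East} − q_{East}².
∂π/∂q_{East} = 166.1 − 6q_{East} − 2q_{West} = 0, so q_{East} = 1661/60 − (1/3)q_{West}.
For West: ∂π/∂q_{West} = 153.1 − 4q_{West} − 2q_{East} = 0 ⇒ q_{West} = 38.275 − 0.5q_{East}.
Plugging q_{West} into East's best response: q_{East} = 1661/60 − (1/3)(38.275 − 0.5q_{East}) ⇒ (5/6)q_{East} = 14.925, so q_{East} = 17.91.
Then q_{West} = 38.275 − 0.5·17.91 = 29.32.
Equilibrium price: P = 256.1 − 2·47.23 = 161.64.

161.64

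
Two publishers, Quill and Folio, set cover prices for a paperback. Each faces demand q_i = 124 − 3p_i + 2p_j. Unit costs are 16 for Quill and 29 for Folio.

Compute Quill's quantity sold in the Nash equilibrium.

88.3125

Quill's profit: π = (p_{Quill} − 16)(124 − 3p_{Quill} + 2p_{Folio}).
∂π/∂p_{Quill} = 172 − 6p_{Quill} + 2p_{Folio} = 0 ⇒ p_{Quill} = 86/3 + (1/3)p_{Folio}.
Similarly p_{Folio} = 211/6 + (1/3)p_{Quill}.
Plugging p_{Folio} into Quill's best response: p_{Quill} = 86/3 + (1/3)(211/6 + (1/3)p_{Quill}) ⇒ (8/9)p_{Quill} = 727/18, so p_{Quill} = 45.4375.
Then p_{Folio} = 211/6 + (1/3)·45.4375 = 50.3125.
q_{Quill} = 124 − 3·45.4375 + 2·50.3125 = 88.3125.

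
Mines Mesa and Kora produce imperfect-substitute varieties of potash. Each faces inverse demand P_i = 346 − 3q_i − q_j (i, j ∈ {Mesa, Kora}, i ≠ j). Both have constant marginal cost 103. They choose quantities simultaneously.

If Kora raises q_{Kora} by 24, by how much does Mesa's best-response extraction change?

-4

Mine Mesa's profit: π = q_{Mesa}(346 − 3q_{Mesa} − q_{Kora}) − 103q_{Mesa}.
∂π/∂q_{Mesa} = 243 − 6q_{Mesa} − q_{Kora} = 0 ⇒ q_{Mesa} = 40.5 − (1/6)q_{Kora}.
The reaction-function slope is −1/6, so a 24-unit rise in q_{Kora} moves q_{Mesa} by −1/6 × 24 = −4. Mesa's best response falls — the actions are strategic substitutes.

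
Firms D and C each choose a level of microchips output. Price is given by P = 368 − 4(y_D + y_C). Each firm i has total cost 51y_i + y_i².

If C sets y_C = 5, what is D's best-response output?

29.7

Firm D's profit: π = y_D(368 − 4(y_D + y_C)) − 51y_D − y_D².
∂π/∂y_D = 317 − 10y_D − 4y_C = 0, so y_D = 31.7 − 0.4y_C.
At y_C = 5: y_D = 31.7 − 0.4·5 = 29.7.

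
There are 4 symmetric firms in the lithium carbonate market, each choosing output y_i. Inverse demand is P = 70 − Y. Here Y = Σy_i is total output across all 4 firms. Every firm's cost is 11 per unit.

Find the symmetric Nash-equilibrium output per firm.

A representative firm's profit is π_i = y_i(70 − Y) − 11y_i, with Y = y_i + Σ_{j≠i} y_j.
First-order condition: 59 − 2y_i − Σ_{j≠i} y_j = 0.
With identical firms, set every y_j = y: then 59 − 2y − 3y = 0, i.e. y = 59/5 = 11.8.

11.8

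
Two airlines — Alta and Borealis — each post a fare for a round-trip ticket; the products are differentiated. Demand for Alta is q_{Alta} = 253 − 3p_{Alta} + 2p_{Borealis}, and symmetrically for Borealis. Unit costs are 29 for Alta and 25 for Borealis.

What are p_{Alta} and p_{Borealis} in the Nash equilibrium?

84.25, 82.75

Alta's profit: π = (p_{Alta} − 29)(253 − 3p_{Alta} + 2p_{Borealis}).
∂π/∂p_{Alta} = 340 − 6p_{Alta} + 2p_{Borealis} = 0 ⇒ p_{Alta} = 170/3 + (1/3)p_{Borealis}.
Similarly p_{Borealis} = 164/3 + (1/3)p_{Alta}.
Solving the two reaction functions simultaneously: (1 − (1/3)(1/3))p_{Alta} = 170/3 + (1/3)·(164/3), so (8/9)p_{Alta} = 674/9 and p_{Alta} = 84.25.
Then p_{Borealis} = 164/3 + (1/3)·84.25 = 82.75.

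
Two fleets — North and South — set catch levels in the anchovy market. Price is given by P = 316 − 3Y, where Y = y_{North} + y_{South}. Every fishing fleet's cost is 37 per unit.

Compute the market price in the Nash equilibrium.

Fishing fleet North's profit: π = y_{North}(316 − 3(y_{North} + y_{South})) − 37y_{North}.
∂π/∂y_{North} = 279 − 6y_{North} − 3y_{South} = 0, so y_{North} = 46.5 − 0.5y_{South}.
The game is symmetric, so in equilibrium y_{South} = y_{North}: the reaction function gives 1.5y_{North} = 46.5, hence y_{North} = 31.
Equilibrium price: P = 316 − 3·62 = 130.

130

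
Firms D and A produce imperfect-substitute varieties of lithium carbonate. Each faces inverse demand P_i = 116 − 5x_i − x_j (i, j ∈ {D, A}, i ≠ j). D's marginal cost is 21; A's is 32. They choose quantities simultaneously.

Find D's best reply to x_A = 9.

8.6

Firm D's profit: π = x_D(116 − 5x_D − x_A) − 21x_D.
∂π/∂x_D = 95 − 10x_D − x_A = 0 ⇒ x_D = 9.5 − 0.1x_A.
At x_A = 9: x_D = 9.5 − 0.1·9 = 8.6.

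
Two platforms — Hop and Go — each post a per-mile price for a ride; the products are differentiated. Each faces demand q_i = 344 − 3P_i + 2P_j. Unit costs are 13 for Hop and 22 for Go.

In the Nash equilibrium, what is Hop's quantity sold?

Hop's profit: π = (P_{Hop} − 13)(344 − 3P_{Hop} + 2P_{Go}).
∂π/∂P_{Hop} = 383 − 6P_{Hop} + 2P_{Go} = 0 ⇒ P_{Hop} = 383/6 + (1/3)P_{Go}.
Similarly P_{Go} = 205/3 + (1/3)P_{Hop}.
Substituting the second reaction function into the first: P_{Hop} = 383/6 + (1/3)(205/3 + (1/3)P_{Hop}), which gives (8/9)P_{Hop} = 1559/18 ⇒ P_{Hop} = 97.4375.
Then P_{Go} = 205/3 + (1/3)·97.4375 = 100.8125.
q_{Hop} = 344 − 3·97.4375 + 2·100.8125 = 253.3125.

253.3125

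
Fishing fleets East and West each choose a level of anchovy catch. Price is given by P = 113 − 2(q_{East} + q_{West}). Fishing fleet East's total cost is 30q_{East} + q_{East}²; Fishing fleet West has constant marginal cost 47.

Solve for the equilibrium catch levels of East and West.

Fishing fleet East's profit: π = q_{East}(113 − 2(q_{East} + q_{West})) − 30q_{East} − q_{East}².
∂π/∂q_{East} = 83 − 6q_{East} − 2q_{West} = 0, so q_{East} = 83/6 − (1/3)q_{West}.
For West: ∂π/∂q_{West} = 66 − 4q_{West} − 2q_{East} = 0 ⇒ q_{West} = 16.5 − 0.5q_{East}.
Plugging q_{West} into East's best response: q_{East} = 83/6 − (1/3)(16.5 − 0.5q_{East}) ⇒ (5/6)q_{East} = 25/3, so q_{East} = 10.
Then q_{West} = 16.5 − 0.5·10 = 11.5.

10, 11.5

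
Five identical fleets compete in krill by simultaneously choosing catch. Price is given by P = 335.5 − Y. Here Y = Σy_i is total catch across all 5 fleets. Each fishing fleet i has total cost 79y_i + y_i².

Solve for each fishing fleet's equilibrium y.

32.0625

A representative fishing fleet's profit is π_i = y_i(335.5 − Y) − 79y_i − y_i², with Y = y_i + Σ_{j≠i} y_j.
First-order condition: 256.5 − 4y_i − Σ_{j≠i} y_j = 0.
Imposing symmetry (y_j = y for all j) turns Σ_{j≠i} y_j into 4y, so 256.5 = 8y and y = 32.0625.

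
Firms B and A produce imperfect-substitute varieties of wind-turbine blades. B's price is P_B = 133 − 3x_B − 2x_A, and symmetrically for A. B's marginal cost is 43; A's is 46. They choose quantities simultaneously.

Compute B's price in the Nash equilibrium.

Firm B's profit: π = x_B(133 − 3x_B − 2x_A) − 43x_B.
∂π/∂x_B = 90 − 6x_B − 2x_A = 0 ⇒ x_B = 15 − (1/3)x_A.
Similarly x_A = 14.5 − (1/3)x_B.
Solving the two reaction functions simultaneously: (1 − (−1/3)(−1/3))x_B = 15 − (1/3)·14.5, so (8/9)x_B = 61/6 and x_B = 11.4375.
Then x_A = 14.5 − (1/3)·11.4375 = 10.6875.
P_B = 133 − 3·11.4375 − 2·10.6875 = 77.3125.

77.3125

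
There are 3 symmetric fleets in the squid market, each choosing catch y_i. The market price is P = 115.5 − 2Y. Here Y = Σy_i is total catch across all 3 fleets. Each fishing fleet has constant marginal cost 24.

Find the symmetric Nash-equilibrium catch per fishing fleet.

A representative fishing fleet's profit is π_i = y_i(115.5 − 2Y) − 24y_i, with Y = y_i + Σ_{j≠i} y_j.
First-order condition: 91.5 − 4y_i − 2Σ_{j≠i} y_j = 0.
Imposing symmetry (y_j = y for all j) turns Σ_{j≠i} y_j into 2y, so 91.5 = 8y and y = 11.4375.

11.4375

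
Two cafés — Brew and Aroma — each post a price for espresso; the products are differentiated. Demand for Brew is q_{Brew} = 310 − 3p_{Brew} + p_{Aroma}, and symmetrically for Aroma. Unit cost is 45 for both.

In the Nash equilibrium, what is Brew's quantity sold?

132

Brew's profit: π = (p_{Brew} − 45)(310 − 3p_{Brew} + p_{Aroma}).
∂π/∂p_{Brew} = 445 − 6p_{Brew} + p_{Aroma} = 0 ⇒ p_{Brew} = 445/6 + (1/6)p_{Aroma}.
By symmetry p_{Aroma} = p_{Brew}; substituting into the reaction function, (5/6)p_{Brew} = 445/6 and p_{Brew} = 89.
q_{Brew} = 310 − 3·89 + 89 = 132.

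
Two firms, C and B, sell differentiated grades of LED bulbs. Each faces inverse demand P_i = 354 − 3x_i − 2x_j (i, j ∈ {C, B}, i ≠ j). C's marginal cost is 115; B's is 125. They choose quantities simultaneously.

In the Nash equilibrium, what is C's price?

206.5

Firm C's profit: π = x_C(354 − 3x_C − 2x_B) − 115x_C.
∂π/∂x_C = 239 − 6x_C − 2x_B = 0 ⇒ x_C = 239/6 − (1/3)x_B.
Similarly x_B = 229/6 − (1/3)x_C.
Plugging x_B into C's best response: x_C = 239/6 − (1/3)(229/6 − (1/3)x_C) ⇒ (8/9)x_C = 244/9, so x_C = 30.5.
Then x_B = 229/6 − (1/3)·30.5 = 28.
P_C = 354 − 3·30.5 − 2·28 = 206.5.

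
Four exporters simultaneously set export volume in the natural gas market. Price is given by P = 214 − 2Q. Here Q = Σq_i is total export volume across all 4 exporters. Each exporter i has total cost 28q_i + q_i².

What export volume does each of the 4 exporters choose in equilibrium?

15.5

A representative exporter's profit is π_i = q_i(214 − 2Q) − 28q_i − q_i², with Q = q_i + Σ_{j≠i} q_j.
First-order condition: 186 − 6q_i − 2Σ_{j≠i} q_j = 0.
In a symmetric equilibrium every exporter chooses the same q, so Σ_{j≠i} q_j = 3q. The condition becomes 186 − 12q = 0, giving q = 186/12 = 15.5.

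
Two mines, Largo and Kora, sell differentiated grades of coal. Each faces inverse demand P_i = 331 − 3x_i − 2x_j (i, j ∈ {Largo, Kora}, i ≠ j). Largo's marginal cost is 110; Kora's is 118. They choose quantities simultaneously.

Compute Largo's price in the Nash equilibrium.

194.375

Mine Largo's profit: π = x_{Largo}(331 − 3x_{Largo} − 2x_{Kora}) − 110x_{Largo}.
∂π/∂x_{Largo} = 221 − 6x_{Largo} − 2x_{Kora} = 0 ⇒ x_{Largo} = 221/6 − (1/3)x_{Kora}.
Similarly x_{Kora} = 35.5 − (1/3)x_{Largo}.
Solving the two reaction functions simultaneously: (1 − (−1/3)(−1/3))x_{Largo} = 221/6 − (1/3)·35.5, so (8/9)x_{Largo} = 25 and x_{Largo} = 28.125.
Then x_{Kora} = 35.5 − (1/3)·28.125 = 26.125.
P_{Largo} = 331 − 3·28.125 − 2·26.125 = 194.375.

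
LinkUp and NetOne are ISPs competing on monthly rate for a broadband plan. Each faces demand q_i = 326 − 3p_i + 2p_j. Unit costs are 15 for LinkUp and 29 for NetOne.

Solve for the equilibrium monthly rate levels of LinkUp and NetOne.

95.375, 100.625

LinkUp's profit: π = (p_{LinkUp} − 15)(326 − 3p_{LinkUp} + 2p_{NetOne}).
∂π/∂p_{LinkUp} = 371 − 6p_{LinkUp} + 2p_{NetOne} = 0 ⇒ p_{LinkUp} = 371/6 + (1/3)p_{NetOne}.
Similarly p_{NetOne} = 413/6 + (1/3)p_{LinkUp}.
Substituting the second reaction function into the first: p_{LinkUp} = 371/6 + (1/3)(413/6 + (1/3)p_{LinkUp}), which gives (8/9)p_{LinkUp} = 763/9 ⇒ p_{LinkUp} = 95.375.
Then p_{NetOne} = 413/6 + (1/3)·95.375 = 100.625.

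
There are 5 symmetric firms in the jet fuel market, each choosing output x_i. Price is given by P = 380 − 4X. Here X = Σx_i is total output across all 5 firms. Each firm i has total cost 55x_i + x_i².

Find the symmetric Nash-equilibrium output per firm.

12.5

A representative firm's profit is π_i = x_i(380 − 4X) − 55x_i − x_i², with X = x_i + Σ_{j≠i} x_j.
First-order condition: 325 − 10x_i − 4Σ_{j≠i} x_j = 0.
Imposing symmetry (x_j = x for all j) turns Σ_{j≠i} x_j into 4x, so 325 = 26x and x = 12.5.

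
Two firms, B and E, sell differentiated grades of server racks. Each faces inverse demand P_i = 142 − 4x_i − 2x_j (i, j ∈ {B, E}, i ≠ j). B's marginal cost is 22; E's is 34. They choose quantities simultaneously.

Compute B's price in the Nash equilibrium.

71.6

Firm B's profit: π = x_B(142 − 4x_B − 2x_E) − 22x_B.
∂π/∂x_B = 120 − 8x_B − 2x_E = 0 ⇒ x_B = 15 − 0.25x_E.
Similarly x_E = 13.5 − 0.25x_B.
Plugging x_E into B's best response: x_B = 15 − 0.25(13.5 − 0.25x_B) ⇒ 0.9375x_B = 11.625, so x_B = 12.4.
Then x_E = 13.5 − 0.25·12.4 = 10.4.
P_B = 142 − 4·12.4 − 2·10.4 = 71.6.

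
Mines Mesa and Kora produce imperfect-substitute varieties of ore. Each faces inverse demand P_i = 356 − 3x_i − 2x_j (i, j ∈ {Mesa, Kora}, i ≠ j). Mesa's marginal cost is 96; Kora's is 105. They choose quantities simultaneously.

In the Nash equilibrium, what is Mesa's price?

195.1875

Mine Mesa's profit: π = x_{Mesa}(356 − 3x_{Mesa} − 2x_{Kora}) − 96x_{Mesa}.
∂π/∂x_{Mesa} = 260 − 6x_{Mesa} − 2x_{Kora} = 0 ⇒ x_{Mesa} = 130/3 − (1/3)x_{Kora}.
Similarly x_{Kora} = 251/6 − (1/3)x_{Mesa}.
Substituting the second reaction function into the first: x_{Mesa} = 130/3 − (1/3)(251/6 − (1/3)x_{Mesa}), which gives (8/9)x_{Mesa} = 529/18 ⇒ x_{Mesa} = 33.0625.
Then x_{Kora} = 251/6 − (1/3)·33.0625 = 30.8125.
P_{Mesa} = 356 − 3·33.0625 − 2·30.8125 = 195.1875.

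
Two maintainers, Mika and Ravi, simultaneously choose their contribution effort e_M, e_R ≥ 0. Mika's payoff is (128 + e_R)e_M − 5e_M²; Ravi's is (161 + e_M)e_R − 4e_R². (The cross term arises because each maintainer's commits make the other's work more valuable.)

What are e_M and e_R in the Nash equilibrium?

Expanding Mika's payoff: 128e_M + e_Re_M − 5e_M².
∂π/∂e_M = 128 + e_R − 10e_M = 0, so e_M = 12.8 + 0.1e_R.
Likewise for Ravi: e_R = 20.125 + 0.125e_M.
Plugging e_R into Mika's best response: e_M = 12.8 + 0.1(20.125 + 0.125e_M) ⇒ 0.9875e_M = 14.8125, so e_M = 15.
Then e_R = 20.125 + 0.125·15 = 22.

15, 22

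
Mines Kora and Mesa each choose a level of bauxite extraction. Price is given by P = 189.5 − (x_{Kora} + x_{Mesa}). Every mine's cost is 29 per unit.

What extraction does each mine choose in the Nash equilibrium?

53.5

Mine Kora's profit: π = x_{Kora}(189.5 − (x_{Kora} + x_{Mesa})) − 29x_{Kora}.
∂π/∂x_{Kora} = 160.5 − 2x_{Kora} − x_{Mesa} = 0, so x_{Kora} = 80.25 − 0.5x_{Mesa}.
By symmetry x_{Mesa} = x_{Kora}; substituting into the reaction function, 1.5x_{Kora} = 80.25 and x_{Kora} = 53.5.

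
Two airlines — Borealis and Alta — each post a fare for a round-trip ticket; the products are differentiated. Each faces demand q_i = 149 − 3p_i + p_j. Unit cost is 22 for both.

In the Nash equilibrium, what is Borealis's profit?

1323

Borealis's profit: π = (p_{Borealis} − 22)(149 − 3p_{Borealis} + p_{Alta}).
∂π/∂p_{Borealis} = 215 − 6p_{Borealis} + p_{Alta} = 0 ⇒ p_{Borealis} = 215/6 + (1/6)p_{Alta}.
Setting p_{Borealis} = p_{Alta} in the reaction function: p_{Borealis} = 215/6 + (1/6)p_{Borealis}, so p_{Borealis} = (215/6) / (5/6) = 43.
q_{Borealis} = 149 − 3·43 + 43 = 63.
Profit = (43 − 22)·63 = 1323.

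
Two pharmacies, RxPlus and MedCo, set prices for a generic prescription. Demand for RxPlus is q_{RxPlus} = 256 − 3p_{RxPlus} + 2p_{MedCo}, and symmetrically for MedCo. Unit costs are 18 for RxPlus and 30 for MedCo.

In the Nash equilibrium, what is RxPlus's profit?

11439.1875

RxPlus's profit: π = (p_{RxPlus} − 18)(256 − 3p_{RxPlus} + 2p_{MedCo}).
∂π/∂p_{RxPlus} = 310 − 6p_{RxPlus} + 2p_{MedCo} = 0 ⇒ p_{RxPlus} = 155/3 + (1/3)p_{MedCo}.
Similarly p_{MedCo} = 173/3 + (1/3)p_{RxPlus}.
Substituting the second reaction function into the first: p_{RxPlus} = 155/3 + (1/3)(173/3 + (1/3)p_{RxPlus}), which gives (8/9)p_{RxPlus} = 638/9 ⇒ p_{RxPlus} = 79.75.
Then p_{MedCo} = 173/3 + (1/3)·79.75 = 84.25.
q_{RxPlus} = 256 − 3·79.75 + 2·84.25 = 185.25.
Profit = (79.75 − 18)·185.25 = 11439.1875.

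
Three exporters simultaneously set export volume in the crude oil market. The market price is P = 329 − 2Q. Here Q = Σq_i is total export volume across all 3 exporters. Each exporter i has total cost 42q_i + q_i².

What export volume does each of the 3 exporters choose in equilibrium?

28.7

A representative exporter's profit is π_i = q_i(329 − 2Q) − 42q_i − q_i², with Q = q_i + Σ_{j≠i} q_j.
First-order condition: 287 − 6q_i − 2Σ_{j≠i} q_j = 0.
In a symmetric equilibrium every exporter chooses the same q, so Σ_{j≠i} q_j = 2q. The condition becomes 287 − 10q = 0, giving q = 287/10 = 28.7.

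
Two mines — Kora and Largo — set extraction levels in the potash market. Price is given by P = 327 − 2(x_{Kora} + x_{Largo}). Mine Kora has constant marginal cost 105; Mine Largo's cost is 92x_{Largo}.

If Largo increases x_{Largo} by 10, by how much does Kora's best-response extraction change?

-5

Mine Kora's profit: π = x_{Kora}(327 − 2(x_{Kora} + x_{Largo})) − 105x_{Kora}.
∂π/∂x_{Kora} = 222 − 4x_{Kora} − 2x_{Largo} = 0, so x_{Kora} = 55.5 − 0.5x_{Largo}.
The reaction-function slope is −0.5, so a 10-unit rise in x_{Largo} moves x_{Kora} by −0.5 × 10 = −5. Kora's best response falls — the actions are strategic substitutes.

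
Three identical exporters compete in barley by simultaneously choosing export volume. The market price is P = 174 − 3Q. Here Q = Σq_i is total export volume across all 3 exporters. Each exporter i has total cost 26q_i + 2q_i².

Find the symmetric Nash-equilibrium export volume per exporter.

A representative exporter's profit is π_i = q_i(174 − 3Q) − 26q_i − 2q_i², with Q = q_i + Σ_{j≠i} q_j.
First-order condition: 148 − 10q_i − 3Σ_{j≠i} q_j = 0.
Imposing symmetry (q_j = q for all j) turns Σ_{j≠i} q_j into 2q, so 148 = 16q and q = 9.25.

9.25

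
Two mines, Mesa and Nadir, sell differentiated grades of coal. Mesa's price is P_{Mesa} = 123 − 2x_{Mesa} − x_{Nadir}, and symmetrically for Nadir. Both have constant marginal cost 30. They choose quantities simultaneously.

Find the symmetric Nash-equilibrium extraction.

18.6

Mine Mesa's profit: π = x_{Mesa}(123 − 2x_{Mesa} − x_{Nadir}) − 30x_{Mesa}.
∂π/∂x_{Mesa} = 93 − 4x_{Mesa} − x_{Nadir} = 0 ⇒ x_{Mesa} = 23.25 − 0.25x_{Nadir}.
The game is symmetric, so in equilibrium x_{Nadir} = x_{Mesa}: the reaction function gives 1.25x_{Mesa} = 23.25, hence x_{Mesa} = 18.6.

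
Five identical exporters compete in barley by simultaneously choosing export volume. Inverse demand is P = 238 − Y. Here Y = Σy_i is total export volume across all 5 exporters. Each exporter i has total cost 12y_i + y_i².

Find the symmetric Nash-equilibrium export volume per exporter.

28.25

A representative exporter's profit is π_i = y_i(238 − Y) − 12y_i − y_i², with Y = y_i + Σ_{j≠i} y_j.
First-order condition: 226 − 4y_i − Σ_{j≠i} y_j = 0.
Imposing symmetry (y_j = y for all j) turns Σ_{j≠i} y_j into 4y, so 226 = 8y and y = 28.25.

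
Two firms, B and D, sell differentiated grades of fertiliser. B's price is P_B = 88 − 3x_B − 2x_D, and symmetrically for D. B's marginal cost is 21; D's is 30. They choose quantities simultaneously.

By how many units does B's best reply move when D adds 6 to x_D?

-2

Firm B's profit: π = x_B(88 − 3x_B − 2x_D) − 21x_B.
∂π/∂x_B = 67 − 6x_B − 2x_D = 0 ⇒ x_B = 67/6 − (1/3)x_D.
The reaction-function slope is −1/3, so a 6-unit rise in x_D moves x_B by −1/3 × 6 = −2. B's best response falls — the actions are strategic substitutes.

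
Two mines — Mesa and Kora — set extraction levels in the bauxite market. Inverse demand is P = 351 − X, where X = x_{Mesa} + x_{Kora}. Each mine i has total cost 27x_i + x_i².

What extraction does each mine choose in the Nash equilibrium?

64.8

Mine Mesa's profit: π = x_{Mesa}(351 − (x_{Mesa} + x_{Kora})) − 27x_{Mesa} − x_{Mesa}².
∂π/∂x_{Mesa} = 324 − 4x_{Mesa} − x_{Kora} = 0, so x_{Mesa} = 81 − 0.25x_{Kora}.
The game is symmetric, so in equilibrium x_{Kora} = x_{Mesa}: the reaction function gives 1.25x_{Mesa} = 81, hence x_{Mesa} = 64.8.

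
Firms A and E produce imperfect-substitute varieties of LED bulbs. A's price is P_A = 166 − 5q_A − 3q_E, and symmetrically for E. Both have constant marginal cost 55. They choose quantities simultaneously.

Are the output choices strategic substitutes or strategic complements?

Firm A's profit: π = q_A(166 − 5q_A − 3q_E) − 55q_A.
∂π/∂q_A = 111 − 10q_A − 3q_E = 0 ⇒ q_A = 11.1 − 0.3q_E.
The best-response slope dq_A/dq_E = −0.3 < 0: the reaction function is downward-sloping, so the choices are strategic substitutes.

strategic substitutes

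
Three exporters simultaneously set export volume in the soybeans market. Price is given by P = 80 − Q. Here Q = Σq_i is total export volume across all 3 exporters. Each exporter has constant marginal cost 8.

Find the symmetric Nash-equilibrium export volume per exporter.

18

A representative exporter's profit is π_i = q_i(80 − Q) − 8q_i, with Q = q_i + Σ_{j≠i} q_j.
First-order condition: 72 − 2q_i − Σ_{j≠i} q_j = 0.
With identical exporters, set every q_j = q: then 72 − 2q − 2q = 0, i.e. q = 72/4 = 18.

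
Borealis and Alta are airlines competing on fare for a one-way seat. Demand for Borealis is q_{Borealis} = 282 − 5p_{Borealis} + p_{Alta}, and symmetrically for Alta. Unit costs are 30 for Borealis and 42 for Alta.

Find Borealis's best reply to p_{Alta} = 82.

Borealis's profit: π = (p_{Borealis} − 30)(282 − 5p_{Borealis} + p_{Alta}).
∂π/∂p_{Borealis} = 432 − 10p_{Borealis} + p_{Alta} = 0 ⇒ p_{Borealis} = 43.2 + 0.1p_{Alta}.
At p_{Alta} = 82: p_{Borealis} = 43.2 + 0.1·82 = 51.4.

51.4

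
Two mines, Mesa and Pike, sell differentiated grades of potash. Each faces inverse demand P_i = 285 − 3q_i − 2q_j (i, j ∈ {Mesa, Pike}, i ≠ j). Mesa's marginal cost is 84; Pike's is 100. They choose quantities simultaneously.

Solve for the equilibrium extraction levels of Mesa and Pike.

Mine Mesa's profit: π = q_{Mesa}(285 − 3q_{Mesa} − 2q_{Pike}) − 84q_{Mesa}.
∂π/∂q_{Mesa} = 201 − 6q_{Mesa} − 2q_{Pike} = 0 ⇒ q_{Mesa} = 33.5 − (1/3)q_{Pike}.
Similarly q_{Pike} = 185/6 − (1/3)q_{Mesa}.
Plugging q_{Pike} into Mesa's best response: q_{Mesa} = 33.5 − (1/3)(185/6 − (1/3)q_{Mesa}) ⇒ (8/9)q_{Mesa} = 209/9, so q_{Mesa} = 26.125.
Then q_{Pike} = 185/6 − (1/3)·26.125 = 22.125.

26.125, 22.125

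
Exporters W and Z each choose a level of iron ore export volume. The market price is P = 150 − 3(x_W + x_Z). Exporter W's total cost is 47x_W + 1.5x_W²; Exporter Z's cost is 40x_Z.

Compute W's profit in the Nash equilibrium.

184.32

Exporter W's profit: π = x_W(150 − 3(x_W + x_Z)) − 47x_W − 1.5x_W².
∂π/∂x_W = 103 − 9x_W − 3x_Z = 0, so x_W = 103/9 − (1/3)x_Z.
For Z: ∂π/∂x_Z = 110 − 6x_Z − 3x_W = 0 ⇒ x_Z = 55/3 − 0.5x_W.
Plugging x_Z into W's best response: x_W = 103/9 − (1/3)(55/3 − 0.5x_W) ⇒ (5/6)x_W = 16/3, so x_W = 6.4.
Then x_Z = 55/3 − 0.5·6.4 = 227/15.
Price P = 150 − 3·(323/15) = 85.4.
W's profit: (85.4 − 47)·6.4 − 1.5(6.4)² = 184.32.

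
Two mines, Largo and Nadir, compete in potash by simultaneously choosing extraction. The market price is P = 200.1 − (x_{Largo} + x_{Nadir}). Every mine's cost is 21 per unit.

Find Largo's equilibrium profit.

3564.09

Mine Largo's profit: π = x_{Largo}(200.1 − (x_{Largo} + x_{Nadir})) − 21x_{Largo}.
∂π/∂x_{Largo} = 179.1 − 2x_{Largo} − x_{Nadir} = 0, so x_{Largo} = 89.55 − 0.5x_{Nadir}.
The game is symmetric, so in equilibrium x_{Nadir} = x_{Largo}: the reaction function gives 1.5x_{Largo} = 89.55, hence x_{Largo} = 59.7.
Price P = 200.1 − 119.4 = 80.7.
Largo's profit: (80.7 − 21)·59.7 = 3564.09.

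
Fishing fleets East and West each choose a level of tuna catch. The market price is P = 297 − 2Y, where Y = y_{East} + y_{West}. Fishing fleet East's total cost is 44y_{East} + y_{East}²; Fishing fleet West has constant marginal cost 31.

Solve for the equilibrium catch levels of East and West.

24, 54.5

Fishing fleet East's profit: π = y_{East}(297 − 2(y_{East} + y_{West})) − 44y_{East} − y_{East}².
∂π/∂y_{East} = 253 − 6y_{East} − 2y_{West} = 0, so y_{East} = 253/6 − (1/3)y_{West}.
For West: ∂π/∂y_{West} = 266 − 4y_{West} − 2y_{East} = 0 ⇒ y_{West} = 66.5 − 0.5y_{East}.
Solving the two reaction functions simultaneously: (1 − (−1/3)(−0.5))y_{East} = 253/6 − (1/3)·66.5, so (5/6)y_{East} = 20 and y_{East} = 24.
Then y_{West} = 66.5 − 0.5·24 = 54.5.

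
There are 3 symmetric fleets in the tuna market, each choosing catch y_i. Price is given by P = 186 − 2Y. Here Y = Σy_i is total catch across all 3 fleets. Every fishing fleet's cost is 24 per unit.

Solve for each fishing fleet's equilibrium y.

20.25

A representative fishing fleet's profit is π_i = y_i(186 − 2Y) − 24y_i, with Y = y_i + Σ_{j≠i} y_j.
First-order condition: 162 − 4y_i − 2Σ_{j≠i} y_j = 0.
With identical fishing fleets, set every y_j = y: then 162 − 4y − 4y = 0, i.e. y = 162/8 = 20.25.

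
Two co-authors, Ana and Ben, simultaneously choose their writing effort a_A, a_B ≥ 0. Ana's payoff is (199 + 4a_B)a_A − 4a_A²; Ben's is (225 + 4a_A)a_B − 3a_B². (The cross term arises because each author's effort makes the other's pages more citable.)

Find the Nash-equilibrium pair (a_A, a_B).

Expanding Ana's payoff: 199a_A + 4a_Ba_A − 4a_A².
∂π/∂a_A = 199 + 4a_B − 8a_A = 0, so a_A = 24.875 + 0.5a_B.
Likewise for Ben: a_B = 37.5 + (2/3)a_A.
Substituting the second reaction function into the first: a_A = 24.875 + 0.5(37.5 + (2/3)a_A), which gives (2/3)a_A = 43.625 ⇒ a_A = 65.4375.
Then a_B = 37.5 + (2/3)·65.4375 = 81.125.

65.4375, 81.125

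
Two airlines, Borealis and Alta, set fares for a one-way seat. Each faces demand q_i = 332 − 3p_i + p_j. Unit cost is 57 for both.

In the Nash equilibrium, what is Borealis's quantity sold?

130.8

Borealis's profit: π = (p_{Borealis} − 57)(332 − 3p_{Borealis} + p_{Alta}).
∂π/∂p_{Borealis} = 503 − 6p_{Borealis} + p_{Alta} = 0 ⇒ p_{Borealis} = 503/6 + (1/6)p_{Alta}.
Setting p_{Borealis} = p_{Alta} in the reaction function: p_{Borealis} = 503/6 + (1/6)p_{Borealis}, so p_{Borealis} = (503/6) / (5/6) = 100.6.
q_{Borealis} = 332 − 3·100.6 + 100.6 = 130.8.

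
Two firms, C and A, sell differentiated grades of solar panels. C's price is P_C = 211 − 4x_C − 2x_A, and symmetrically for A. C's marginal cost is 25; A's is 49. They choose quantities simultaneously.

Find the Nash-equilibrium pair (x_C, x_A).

19.4, 15.4

Firm C's profit: π = x_C(211 − 4x_C − 2x_A) − 25x_C.
∂π/∂x_C = 186 − 8x_C − 2x_A = 0 ⇒ x_C = 23.25 − 0.25x_A.
Similarly x_A = 20.25 − 0.25x_C.
Solving the two reaction functions simultaneously: (1 − (−0.25)(−0.25))x_C = 23.25 − 0.25·20.25, so 0.9375x_C = 18.1875 and x_C = 19.4.
Then x_A = 20.25 − 0.25·19.4 = 15.4.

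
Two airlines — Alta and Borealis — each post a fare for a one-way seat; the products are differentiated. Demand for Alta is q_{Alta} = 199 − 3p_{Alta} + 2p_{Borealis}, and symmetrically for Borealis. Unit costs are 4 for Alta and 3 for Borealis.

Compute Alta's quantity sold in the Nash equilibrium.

145.6875

Alta's profit: π = (p_{Alta} − 4)(199 − 3p_{Alta} + 2p_{Borealis}).
∂π/∂p_{Alta} = 211 − 6p_{Alta} + 2p_{Borealis} = 0 ⇒ p_{Alta} = 211/6 + (1/3)p_{Borealis}.
Similarly p_{Borealis} = 104/3 + (1/3)p_{Alta}.
Substituting the second reaction function into the first: p_{Alta} = 211/6 + (1/3)(104/3 + (1/3)p_{Alta}), which gives (8/9)p_{Alta} = 841/18 ⇒ p_{Alta} = 52.5625.
Then p_{Borealis} = 104/3 + (1/3)·52.5625 = 52.1875.
q_{Alta} = 199 − 3·52.5625 + 2·52.1875 = 145.6875.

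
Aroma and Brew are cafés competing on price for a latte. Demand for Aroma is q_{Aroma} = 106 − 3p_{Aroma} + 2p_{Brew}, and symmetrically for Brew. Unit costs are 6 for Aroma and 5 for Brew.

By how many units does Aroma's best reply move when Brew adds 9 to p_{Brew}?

Aroma's profit: π = (p_{Aroma} − 6)(106 − 3p_{Aroma} + 2p_{Brew}).
∂π/∂p_{Aroma} = 124 − 6p_{Aroma} + 2p_{Brew} = 0 ⇒ p_{Aroma} = 62/3 + (1/3)p_{Brew}.
The reaction-function slope is 1/3, so a 9-unit rise in p_{Brew} moves p_{Aroma} by 1/3 × 9 = 3. Aroma's best response rises — the actions are strategic complements.

3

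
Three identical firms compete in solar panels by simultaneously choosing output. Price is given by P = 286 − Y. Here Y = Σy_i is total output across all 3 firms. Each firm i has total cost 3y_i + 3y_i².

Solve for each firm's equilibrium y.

28.3

A representative firm's profit is π_i = y_i(286 − Y) − 3y_i − 3y_i², with Y = y_i + Σ_{j≠i} y_j.
First-order condition: 283 − 8y_i − Σ_{j≠i} y_j = 0.
In a symmetric equilibrium every firm chooses the same y, so Σ_{j≠i} y_j = 2y. The condition becomes 283 − 10y = 0, giving y = 283/10 = 28.3.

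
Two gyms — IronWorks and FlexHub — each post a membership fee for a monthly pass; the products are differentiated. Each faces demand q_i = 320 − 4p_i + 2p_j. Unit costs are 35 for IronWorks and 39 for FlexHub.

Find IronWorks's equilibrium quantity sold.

IronWorks's profit: π = (p_{IronWorks} − 35)(320 − 4p_{IronWorks} + 2p_{FlexHub}).
∂π/∂p_{IronWorks} = 460 − 8p_{IronWorks} + 2p_{FlexHub} = 0 ⇒ p_{IronWorks} = 57.5 + 0.25p_{FlexHub}.
Similarly p_{FlexHub} = 59.5 + 0.25p_{IronWorks}.
Plugging p_{FlexHub} into IronWorks's best response: p_{IronWorks} = 57.5 + 0.25(59.5 + 0.25p_{IronWorks}) ⇒ 0.9375p_{IronWorks} = 72.375, so p_{IronWorks} = 77.2.
Then p_{FlexHub} = 59.5 + 0.25·77.2 = 78.8.
q_{IronWorks} = 320 − 4·77.2 + 2·78.8 = 168.8.

168.8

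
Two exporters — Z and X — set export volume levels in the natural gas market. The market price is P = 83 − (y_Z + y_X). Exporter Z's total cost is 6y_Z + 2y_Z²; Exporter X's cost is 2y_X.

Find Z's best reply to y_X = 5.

12

Exporter Z's profit: π = y_Z(83 − (y_Z + y_X)) − 6y_Z − 2y_Z².
∂π/∂y_Z = 77 − 6y_Z − y_X = 0, so y_Z = 77/6 − (1/6)y_X.
At y_X = 5: y_Z = 77/6 − (1/6)·5 = 12.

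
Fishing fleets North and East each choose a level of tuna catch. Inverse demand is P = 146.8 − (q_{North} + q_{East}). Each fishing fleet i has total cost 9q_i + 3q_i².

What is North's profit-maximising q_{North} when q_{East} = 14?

15.475

Fishing fleet North's profit: π = q_{North}(146.8 − (q_{North} + q_{East})) − 9q_{North} − 3q_{North}².
∂π/∂q_{North} = 137.8 − 8q_{North} − q_{East} = 0, so q_{North} = 17.225 − 0.125q_{East}.
At q_{East} = 14: q_{North} = 17.225 − 0.125·14 = 15.475.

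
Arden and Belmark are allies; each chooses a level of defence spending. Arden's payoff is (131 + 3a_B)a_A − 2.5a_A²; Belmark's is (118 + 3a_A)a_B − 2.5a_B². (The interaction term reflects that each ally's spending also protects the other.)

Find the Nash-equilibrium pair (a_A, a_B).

Expanding Arden's payoff: 131a_A + 3a_Ba_A − 2.5a_A².
∂π/∂a_A = 131 + 3a_B − 5a_A = 0, so a_A = 26.2 + 0.6a_B.
Likewise for Belmark: a_B = 23.6 + 0.6a_A.
Solving the two reaction functions simultaneously: (1 − (0.6)(0.6))a_A = 26.2 + 0.6·23.6, so 0.64a_A = 40.36 and a_A = 63.0625.
Then a_B = 23.6 + 0.6·63.0625 = 61.4375.

63.0625, 61.4375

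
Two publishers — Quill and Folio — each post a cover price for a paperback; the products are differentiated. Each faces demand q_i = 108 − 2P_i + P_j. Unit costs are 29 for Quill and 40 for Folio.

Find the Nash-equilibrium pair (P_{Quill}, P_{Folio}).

Quill's profit: π = (P_{Quill} − 29)(108 − 2P_{Quill} + P_{Folio}).
∂π/∂P_{Quill} = 166 − 4P_{Quill} + P_{Folio} = 0 ⇒ P_{Quill} = 41.5 + 0.25P_{Folio}.
Similarly P_{Folio} = 47 + 0.25P_{Quill}.
Solving the two reaction functions simultaneously: (1 − (0.25)(0.25))P_{Quill} = 41.5 + 0.25·47, so 0.9375P_{Quill} = 53.25 and P_{Quill} = 56.8.
Then P_{Folio} = 47 + 0.25·56.8 = 61.2.

56.8, 61.2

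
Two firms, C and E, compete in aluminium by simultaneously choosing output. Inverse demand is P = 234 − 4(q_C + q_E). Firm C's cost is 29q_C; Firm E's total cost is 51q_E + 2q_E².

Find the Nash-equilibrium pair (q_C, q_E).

Firm C's profit: π = q_C(234 − 4(q_C + q_E)) − 29q_C.
∂π/∂q_C = 205 − 8q_C − 4q_E = 0, so q_C = 25.625 − 0.5q_E.
For E: ∂π/∂q_E = 183 − 12q_E − 4q_C = 0 ⇒ q_E = 15.25 − (1/3)q_C.
Solving the two reaction functions simultaneously: (1 − (−0.5)(−1/3))q_C = 25.625 − 0.5·15.25, so (5/6)q_C = 18 and q_C = 21.6.
Then q_E = 15.25 − (1/3)·21.6 = 8.05.

21.6, 8.05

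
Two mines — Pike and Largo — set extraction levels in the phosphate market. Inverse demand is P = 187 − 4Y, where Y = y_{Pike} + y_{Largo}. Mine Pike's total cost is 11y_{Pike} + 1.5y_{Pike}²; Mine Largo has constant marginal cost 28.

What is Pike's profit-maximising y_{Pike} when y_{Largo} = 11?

Mine Pike's profit: π = y_{Pike}(187 − 4(y_{Pike} + y_{Largo})) − 11y_{Pike} − 1.5y_{Pike}².
∂π/∂y_{Pike} = 176 − 11y_{Pike} − 4y_{Largo} = 0, so y_{Pike} = 16 − (4/11)y_{Largo}.
At y_{Largo} = 11: y_{Pike} = 16 − (4/11)·11 = 12.

12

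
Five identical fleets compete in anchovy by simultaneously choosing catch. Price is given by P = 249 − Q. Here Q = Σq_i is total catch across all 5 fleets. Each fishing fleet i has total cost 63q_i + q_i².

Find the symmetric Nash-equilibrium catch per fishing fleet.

A representative fishing fleet's profit is π_i = q_i(249 − Q) − 63q_i − q_i², with Q = q_i + Σ_{j≠i} q_j.
First-order condition: 186 − 4q_i − Σ_{j≠i} q_j = 0.
With identical fishing fleets, set every q_j = q: then 186 − 4q − 4q = 0, i.e. q = 186/8 = 23.25.

23.25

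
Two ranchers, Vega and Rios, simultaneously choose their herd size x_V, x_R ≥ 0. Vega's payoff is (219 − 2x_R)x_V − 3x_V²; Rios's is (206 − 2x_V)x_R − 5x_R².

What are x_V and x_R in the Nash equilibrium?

Expanding Vega's payoff: 219x_V − 2x_Rx_V − 3x_V².
∂π/∂x_V = 219 − 2x_R − 6x_V = 0, so x_V = 36.5 − (1/3)x_R.
Likewise for Rios: x_R = 20.6 − 0.2x_V.
Substituting the second reaction function into the first: x_V = 36.5 − (1/3)(20.6 − 0.2x_V), which gives (14/15)x_V = 889/30 ⇒ x_V = 31.75.
Then x_R = 20.6 − 0.2·31.75 = 14.25.

31.75, 14.25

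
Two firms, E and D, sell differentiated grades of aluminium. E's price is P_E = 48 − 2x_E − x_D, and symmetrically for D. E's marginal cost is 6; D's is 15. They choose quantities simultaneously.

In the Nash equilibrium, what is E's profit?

162

Firm E's profit: π = x_E(48 − 2x_E − x_D) − 6x_E.
∂π/∂x_E = 42 − 4x_E − x_D = 0 ⇒ x_E = 10.5 − 0.25x_D.
Similarly x_D = 8.25 − 0.25x_E.
Substituting the second reaction function into the first: x_E = 10.5 − 0.25(8.25 − 0.25x_E), which gives 0.9375x_E = 8.4375 ⇒ x_E = 9.
Then x_D = 8.25 − 0.25·9 = 6.
P_E = 48 − 2·9 − 6 = 24.
Profit = (24 − 6)·9 = 162.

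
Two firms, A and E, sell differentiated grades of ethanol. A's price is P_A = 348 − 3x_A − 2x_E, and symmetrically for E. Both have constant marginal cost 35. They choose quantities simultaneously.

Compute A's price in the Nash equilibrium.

Firm A's profit: π = x_A(348 − 3x_A − 2x_E) − 35x_A.
∂π/∂x_A = 313 − 6x_A − 2x_E = 0 ⇒ x_A = 313/6 − (1/3)x_E.
By symmetry x_E = x_A; substituting into the reaction function, (4/3)x_A = 313/6 and x_A = 39.125.
P_A = 348 − 3·39.125 − 2·39.125 = 152.375.

152.375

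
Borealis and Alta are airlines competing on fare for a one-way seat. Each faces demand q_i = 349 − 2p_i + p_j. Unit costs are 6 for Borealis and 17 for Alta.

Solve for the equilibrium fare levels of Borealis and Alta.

Borealis's profit: π = (p_{Borealis} − 6)(349 − 2p_{Borealis} + p_{Alta}).
∂π/∂p_{Borealis} = 361 − 4p_{Borealis} + p_{Alta} = 0 ⇒ p_{Borealis} = 90.25 + 0.25p_{Alta}.
Similarly p_{Alta} = 95.75 + 0.25p_{Borealis}.
Substituting the second reaction function into the first: p_{Borealis} = 90.25 + 0.25(95.75 + 0.25p_{Borealis}), which gives 0.9375p_{Borealis} = 114.1875 ⇒ p_{Borealis} = 121.8.
Then p_{Alta} = 95.75 + 0.25·121.8 = 126.2.

121.8, 126.2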